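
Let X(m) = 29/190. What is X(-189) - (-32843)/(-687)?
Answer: -6220247/130530 ≈ -47.654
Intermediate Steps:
X(m) = 29/190 (X(m) = 29*(1/190) = 29/190)
X(-189) - (-32843)/(-687) = 29/190 - (-32843)/(-687) = 29/190 - (-32843)*(-1)/687 = 29/190 - 1*32843/687 = 29/190 - 32843/687 = -6220247/130530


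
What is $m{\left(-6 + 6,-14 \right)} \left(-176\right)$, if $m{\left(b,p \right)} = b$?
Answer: $0$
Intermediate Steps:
$m{\left(-6 + 6,-14 \right)} \left(-176\right) = \left(-6 + 6\right) \left(-176\right) = 0 \left(-176\right) = 0$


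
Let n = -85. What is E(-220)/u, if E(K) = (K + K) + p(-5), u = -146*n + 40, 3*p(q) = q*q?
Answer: -259/7470 ≈ -0.034672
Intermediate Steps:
p(q) = q²/3 (p(q) = (q*q)/3 = q²/3)
u = 12450 (u = -146*(-85) + 40 = 12410 + 40 = 12450)
E(K) = 25/3 + 2*K (E(K) = (K + K) + (⅓)*(-5)² = 2*K + (⅓)*25 = 2*K + 25/3 = 25/3 + 2*K)
E(-220)/u = (25/3 + 2*(-220))/12450 = (25/3 - 440)*(1/12450) = -1295/3*1/12450 = -259/7470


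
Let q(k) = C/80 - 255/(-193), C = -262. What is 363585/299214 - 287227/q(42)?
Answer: 221160115164905/1504348254 ≈ 1.4701e+5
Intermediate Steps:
q(k) = -15083/7720 (q(k) = -262/80 - 255/(-193) = -262*1/80 - 255*(-1/193) = -131/40 + 255/193 = -15083/7720)
363585/299214 - 287227/q(42) = 363585/299214 - 287227/(-15083/7720) = 363585*(1/299214) - 287227*(-7720/15083) = 121195/99738 + 2217392440/15083 = 221160115164905/1504348254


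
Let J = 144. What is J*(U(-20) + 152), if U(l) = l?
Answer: 19008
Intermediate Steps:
J*(U(-20) + 152) = 144*(-20 + 152) = 144*132 = 19008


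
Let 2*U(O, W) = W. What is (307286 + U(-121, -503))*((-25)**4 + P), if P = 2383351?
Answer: 851706334172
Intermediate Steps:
U(O, W) = W/2
(307286 + U(-121, -503))*((-25)**4 + P) = (307286 + (1/2)*(-503))*((-25)**4 + 2383351) = (307286 - 503/2)*(390625 + 2383351) = (614069/2)*2773976 = 851706334172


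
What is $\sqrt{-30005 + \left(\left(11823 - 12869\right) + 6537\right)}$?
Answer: $i \sqrt{24514} \approx 156.57 i$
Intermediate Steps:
$\sqrt{-30005 + \left(\left(11823 - 12869\right) + 6537\right)} = \sqrt{-30005 + \left(-1046 + 6537\right)} = \sqrt{-30005 + 5491} = \sqrt{-24514} = i \sqrt{24514}$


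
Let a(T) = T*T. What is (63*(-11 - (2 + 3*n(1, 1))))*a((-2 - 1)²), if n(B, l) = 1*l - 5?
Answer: -5103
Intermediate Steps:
a(T) = T²
n(B, l) = -5 + l (n(B, l) = l - 5 = -5 + l)
(63*(-11 - (2 + 3*n(1, 1))))*a((-2 - 1)²) = (63*(-11 - (2 + 3*(-5 + 1))))*((-2 - 1)²)² = (63*(-11 - (2 + 3*(-4))))*((-3)²)² = (63*(-11 - (2 - 12)))*9² = (63*(-11 - 1*(-10)))*81 = (63*(-11 + 10))*81 = (63*(-1))*81 = -63*81 = -5103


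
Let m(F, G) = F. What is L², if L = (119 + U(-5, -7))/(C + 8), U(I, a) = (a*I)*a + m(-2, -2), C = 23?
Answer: 16384/961 ≈ 17.049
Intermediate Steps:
U(I, a) = -2 + I*a² (U(I, a) = (a*I)*a - 2 = (I*a)*a - 2 = I*a² - 2 = -2 + I*a²)
L = -128/31 (L = (119 + (-2 - 5*(-7)²))/(23 + 8) = (119 + (-2 - 5*49))/31 = (119 + (-2 - 245))*(1/31) = (119 - 247)*(1/31) = -128*1/31 = -128/31 ≈ -4.1290)
L² = (-128/31)² = 16384/961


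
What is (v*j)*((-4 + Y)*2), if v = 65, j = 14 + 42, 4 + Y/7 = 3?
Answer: -80080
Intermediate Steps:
Y = -7 (Y = -28 + 7*3 = -28 + 21 = -7)
j = 56
(v*j)*((-4 + Y)*2) = (65*56)*((-4 - 7)*2) = 3640*(-11*2) = 3640*(-22) = -80080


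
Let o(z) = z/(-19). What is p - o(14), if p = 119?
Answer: 2275/19 ≈ 119.74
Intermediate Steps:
o(z) = -z/19 (o(z) = z*(-1/19) = -z/19)
p - o(14) = 119 - (-1)*14/19 = 119 - 1*(-14/19) = 119 + 14/19 = 2275/19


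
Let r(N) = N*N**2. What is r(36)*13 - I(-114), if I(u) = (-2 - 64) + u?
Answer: 606708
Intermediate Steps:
r(N) = N**3
I(u) = -66 + u
r(36)*13 - I(-114) = 36**3*13 - (-66 - 114) = 46656*13 - 1*(-180) = 606528 + 180 = 606708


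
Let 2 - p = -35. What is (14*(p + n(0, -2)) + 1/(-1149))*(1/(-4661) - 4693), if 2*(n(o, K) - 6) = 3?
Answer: -5219343631708/1785163 ≈ -2.9237e+6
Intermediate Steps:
n(o, K) = 15/2 (n(o, K) = 6 + (½)*3 = 6 + 3/2 = 15/2)
p = 37 (p = 2 - 1*(-35) = 2 + 35 = 37)
(14*(p + n(0, -2)) + 1/(-1149))*(1/(-4661) - 4693) = (14*(37 + 15/2) + 1/(-1149))*(1/(-4661) - 4693) = (14*(89/2) - 1/1149)*(-1/4661 - 4693) = (623 - 1/1149)*(-21874074/4661) = (715826/1149)*(-21874074/4661) = -5219343631708/1785163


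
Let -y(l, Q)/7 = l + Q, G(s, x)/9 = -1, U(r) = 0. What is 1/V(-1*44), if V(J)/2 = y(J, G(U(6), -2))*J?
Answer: -1/32648 ≈ -3.0630e-5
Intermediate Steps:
G(s, x) = -9 (G(s, x) = 9*(-1) = -9)
y(l, Q) = -7*Q - 7*l (y(l, Q) = -7*(l + Q) = -7*(Q + l) = -7*Q - 7*l)
V(J) = 2*J*(63 - 7*J) (V(J) = 2*((-7*(-9) - 7*J)*J) = 2*((63 - 7*J)*J) = 2*(J*(63 - 7*J)) = 2*J*(63 - 7*J))
1/V(-1*44) = 1/(14*(-1*44)*(9 - (-1)*44)) = 1/(14*(-44)*(9 - 1*(-44))) = 1/(14*(-44)*(9 + 44)) = 1/(14*(-44)*53) = 1/(-32648) = -1/32648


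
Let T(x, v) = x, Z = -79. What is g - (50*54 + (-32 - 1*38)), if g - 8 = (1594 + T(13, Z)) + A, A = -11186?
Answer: -12201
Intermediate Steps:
g = -9571 (g = 8 + ((1594 + 13) - 11186) = 8 + (1607 - 11186) = 8 - 9579 = -9571)
g - (50*54 + (-32 - 1*38)) = -9571 - (50*54 + (-32 - 1*38)) = -9571 - (2700 + (-32 - 38)) = -9571 - (2700 - 70) = -9571 - 1*2630 = -9571 - 2630 = -12201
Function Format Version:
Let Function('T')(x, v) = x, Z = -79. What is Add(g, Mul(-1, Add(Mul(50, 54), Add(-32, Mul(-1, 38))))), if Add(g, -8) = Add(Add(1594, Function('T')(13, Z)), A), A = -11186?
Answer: -12201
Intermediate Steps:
g = -9571 (g = Add(8, Add(Add(1594, 13), -11186)) = Add(8, Add(1607, -11186)) = Add(8, -9579) = -9571)
Add(g, Mul(-1, Add(Mul(50, 54), Add(-32, Mul(-1, 38))))) = Add(-9571, Mul(-1, Add(Mul(50, 54), Add(-32, Mul(-1, 38))))) = Add(-9571, Mul(-1, Add(2700, Add(-32, -38)))) = Add(-9571, Mul(-1, Add(2700, -70))) = Add(-9571, Mul(-1, 2630)) = Add(-9571, -2630) = -12201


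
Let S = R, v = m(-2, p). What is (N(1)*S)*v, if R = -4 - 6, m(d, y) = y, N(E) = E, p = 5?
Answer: -50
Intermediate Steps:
R = -10
v = 5
S = -10
(N(1)*S)*v = (1*(-10))*5 = -10*5 = -50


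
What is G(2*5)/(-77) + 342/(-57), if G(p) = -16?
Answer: -446/77 ≈ -5.7922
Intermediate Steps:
G(2*5)/(-77) + 342/(-57) = -16/(-77) + 342/(-57) = -16*(-1/77) + 342*(-1/57) = 16/77 - 6 = -446/77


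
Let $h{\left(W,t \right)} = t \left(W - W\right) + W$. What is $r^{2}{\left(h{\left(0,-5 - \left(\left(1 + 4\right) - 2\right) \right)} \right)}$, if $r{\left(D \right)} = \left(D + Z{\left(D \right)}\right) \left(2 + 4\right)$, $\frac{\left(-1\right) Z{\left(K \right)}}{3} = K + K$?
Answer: $0$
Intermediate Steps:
$Z{\left(K \right)} = - 6 K$ ($Z{\left(K \right)} = - 3 \left(K + K\right) = - 3 \cdot 2 K = - 6 K$)
$h{\left(W,t \right)} = W$ ($h{\left(W,t \right)} = t 0 + W = 0 + W = W$)
$r{\left(D \right)} = - 30 D$ ($r{\left(D \right)} = \left(D - 6 D\right) \left(2 + 4\right) = - 5 D 6 = - 30 D$)
$r^{2}{\left(h{\left(0,-5 - \left(\left(1 + 4\right) - 2\right) \right)} \right)} = \left(\left(-30\right) 0\right)^{2} = 0^{2} = 0$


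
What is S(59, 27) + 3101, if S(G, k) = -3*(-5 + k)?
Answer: 3035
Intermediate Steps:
S(G, k) = 15 - 3*k
S(59, 27) + 3101 = (15 - 3*27) + 3101 = (15 - 81) + 3101 = -66 + 3101 = 3035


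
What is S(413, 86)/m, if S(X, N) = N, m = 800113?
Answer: 86/800113 ≈ 0.00010748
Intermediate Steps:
S(413, 86)/m = 86/800113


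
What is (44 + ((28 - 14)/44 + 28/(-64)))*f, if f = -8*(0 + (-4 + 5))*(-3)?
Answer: 23169/22 ≈ 1053.1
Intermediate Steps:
f = 24 (f = -8*(0 + 1)*(-3) = -8*(-3) = 24)
(44 + ((28 - 14)/44 + 28/(-64)))*f = (44 + ((28 - 14)/44 + 28/(-64)))*24 = (44 + (14*(1/44) + 28*(-1/64)))*24 = (44 + (7/22 - 7/16))*24 = (44 - 21/176)*24 = (7723/176)*24 = 23169/22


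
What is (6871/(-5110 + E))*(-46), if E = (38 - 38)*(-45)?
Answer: 158033/2555 ≈ 61.852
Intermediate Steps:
E = 0 (E = 0*(-45) = 0)
(6871/(-5110 + E))*(-46) = (6871/(-5110 + 0))*(-46) = (6871/(-5110))*(-46) = (6871*(-1/5110))*(-46) = -6871/5110*(-46) = 158033/2555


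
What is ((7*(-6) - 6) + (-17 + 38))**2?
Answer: 729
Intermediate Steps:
((7*(-6) - 6) + (-17 + 38))**2 = ((-42 - 6) + 21)**2 = (-48 + 21)**2 = (-27)**2 = 729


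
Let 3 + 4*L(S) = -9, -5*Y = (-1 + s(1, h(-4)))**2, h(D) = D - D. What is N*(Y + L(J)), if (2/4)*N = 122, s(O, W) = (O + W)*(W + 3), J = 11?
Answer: -4636/5 ≈ -927.20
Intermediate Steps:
h(D) = 0
s(O, W) = (3 + W)*(O + W) (s(O, W) = (O + W)*(3 + W) = (3 + W)*(O + W))
N = 244 (N = 2*122 = 244)
Y = -4/5 (Y = -(-1 + (0**2 + 3*1 + 3*0 + 1*0))**2/5 = -(-1 + (0 + 3 + 0 + 0))**2/5 = -(-1 + 3)**2/5 = -1/5*2**2 = -1/5*4 = -4/5 ≈ -0.80000)
L(S) = -3 (L(S) = -3/4 + (1/4)*(-9) = -3/4 - 9/4 = -3)
N*(Y + L(J)) = 244*(-4/5 - 3) = 244*(-19/5) = -4636/5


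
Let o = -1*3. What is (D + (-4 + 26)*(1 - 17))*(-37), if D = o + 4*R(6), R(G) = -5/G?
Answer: 39775/3 ≈ 13258.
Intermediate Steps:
o = -3
D = -19/3 (D = -3 + 4*(-5/6) = -3 + 4*(-5*⅙) = -3 + 4*(-⅚) = -3 - 10/3 = -19/3 ≈ -6.3333)
(D + (-4 + 26)*(1 - 17))*(-37) = (-19/3 + (-4 + 26)*(1 - 17))*(-37) = (-19/3 + 22*(-16))*(-37) = (-19/3 - 352)*(-37) = -1075/3*(-37) = 39775/3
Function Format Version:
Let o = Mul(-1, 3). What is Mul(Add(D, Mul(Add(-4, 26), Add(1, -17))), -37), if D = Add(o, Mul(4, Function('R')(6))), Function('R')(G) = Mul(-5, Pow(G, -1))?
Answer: Rational(39775, 3) ≈ 13258.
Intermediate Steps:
o = -3
D = Rational(-19, 3) (D = Add(-3, Mul(4, Mul(-5, Pow(6, -1)))) = Add(-3, Mul(4, Mul(-5, Rational(1, 6)))) = Add(-3, Mul(4, Rational(-5, 6))) = Add(-3, Rational(-10, 3)) = Rational(-19, 3) ≈ -6.3333)
Mul(Add(D, Mul(Add(-4, 26), Add(1, -17))), -37) = Mul(Add(Rational(-19, 3), Mul(Add(-4, 26), Add(1, -17))), -37) = Mul(Add(Rational(-19, 3), Mul(22, -16)), -37) = Mul(Add(Rational(-19, 3), -352), -37) = Mul(Rational(-1075, 3), -37) = Rational(39775, 3)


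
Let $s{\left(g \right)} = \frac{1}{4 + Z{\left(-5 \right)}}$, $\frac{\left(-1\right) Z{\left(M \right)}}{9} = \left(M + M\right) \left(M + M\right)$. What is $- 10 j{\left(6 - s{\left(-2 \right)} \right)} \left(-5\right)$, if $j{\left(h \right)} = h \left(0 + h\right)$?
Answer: $\frac{722803225}{401408} \approx 1800.7$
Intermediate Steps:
$Z{\left(M \right)} = - 36 M^{2}$ ($Z{\left(M \right)} = - 9 \left(M + M\right) \left(M + M\right) = - 9 \cdot 2 M 2 M = - 9 \cdot 4 M^{2} = - 36 M^{2}$)
$s{\left(g \right)} = - \frac{1}{896}$ ($s{\left(g \right)} = \frac{1}{4 - 36 \left(-5\right)^{2}} = \frac{1}{4 - 900} = \frac{1}{-896} = - \frac{1}{896}$)
$j{\left(h \right)} = h^{2}$ ($j{\left(h \right)} = h h = h^{2}$)
$- 10 j{\left(6 - s{\left(-2 \right)} \right)} \left(-5\right) = - 10 \left(6 - - \frac{1}{896}\right)^{2} \left(-5\right) = - 10 \left(6 + \frac{1}{896}\right)^{2} \left(-5\right) = - 10 \left(\frac{5377}{896}\right)^{2} \left(-5\right) = \left(-10\right) \frac{28912129}{802816} \left(-5\right) = \left(- \frac{144560645}{401408}\right) \left(-5\right) = \frac{722803225}{401408}$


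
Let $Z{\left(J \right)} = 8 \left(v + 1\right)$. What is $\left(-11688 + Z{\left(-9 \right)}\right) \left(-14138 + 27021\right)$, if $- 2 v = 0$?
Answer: $-150473440$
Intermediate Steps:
$v = 0$ ($v = \left(- \frac{1}{2}\right) 0 = 0$)
$Z{\left(J \right)} = 8$ ($Z{\left(J \right)} = 8 \left(0 + 1\right) = 8 \cdot 1 = 8$)
$\left(-11688 + Z{\left(-9 \right)}\right) \left(-14138 + 27021\right) = \left(-11688 + 8\right) \left(-14138 + 27021\right) = \left(-11680\right) 12883 = -150473440$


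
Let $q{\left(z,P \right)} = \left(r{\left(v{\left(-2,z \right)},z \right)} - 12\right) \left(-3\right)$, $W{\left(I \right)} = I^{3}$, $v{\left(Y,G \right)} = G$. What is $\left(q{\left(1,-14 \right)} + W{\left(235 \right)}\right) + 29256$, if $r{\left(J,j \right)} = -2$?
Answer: $13007173$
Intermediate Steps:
$q{\left(z,P \right)} = 42$ ($q{\left(z,P \right)} = \left(-2 - 12\right) \left(-3\right) = \left(-14\right) \left(-3\right) = 42$)
$\left(q{\left(1,-14 \right)} + W{\left(235 \right)}\right) + 29256 = \left(42 + 235^{3}\right) + 29256 = \left(42 + 12977875\right) + 29256 = 12977917 + 29256 = 13007173$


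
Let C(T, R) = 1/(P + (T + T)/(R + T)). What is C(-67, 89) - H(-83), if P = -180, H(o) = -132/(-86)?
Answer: -135575/88021 ≈ -1.5403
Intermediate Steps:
H(o) = 66/43 (H(o) = -132*(-1/86) = 66/43)
C(T, R) = 1/(-180 + 2*T/(R + T)) (C(T, R) = 1/(-180 + (T + T)/(R + T)) = 1/(-180 + (2*T)/(R + T)) = 1/(-180 + 2*T/(R + T)))
C(-67, 89) - H(-83) = (-1*89 - 1*(-67))/(2*(89*(-67) + 90*89)) - 1*66/43 = (-89 + 67)/(2*(-5963 + 8010)) - 66/43 = (½)*(-22)/2047 - 66/43 = (½)*(1/2047)*(-22) - 66/43 = -11/2047 - 66/43 = -135575/88021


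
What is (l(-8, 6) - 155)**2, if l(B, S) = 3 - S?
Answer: 24964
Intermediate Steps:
(l(-8, 6) - 155)**2 = ((3 - 1*6) - 155)**2 = ((3 - 6) - 155)**2 = (-3 - 155)**2 = (-158)**2 = 24964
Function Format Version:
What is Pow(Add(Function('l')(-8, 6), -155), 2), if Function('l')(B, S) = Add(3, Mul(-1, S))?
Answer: 24964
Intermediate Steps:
Pow(Add(Function('l')(-8, 6), -155), 2) = Pow(Add(Add(3, Mul(-1, 6)), -155), 2) = Pow(Add(Add(3, -6), -155), 2) = Pow(Add(-3, -155), 2) = Pow(-158, 2) = 24964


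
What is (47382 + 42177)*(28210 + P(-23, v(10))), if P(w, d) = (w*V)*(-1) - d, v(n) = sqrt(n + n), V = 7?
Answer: 2540878389 - 179118*sqrt(5) ≈ 2.5405e+9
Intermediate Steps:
v(n) = sqrt(2)*sqrt(n) (v(n) = sqrt(2*n) = sqrt(2)*sqrt(n))
P(w, d) = -d - 7*w (P(w, d) = (w*7)*(-1) - d = (7*w)*(-1) - d = -7*w - d = -d - 7*w)
(47382 + 42177)*(28210 + P(-23, v(10))) = (47382 + 42177)*(28210 + (-sqrt(2)*sqrt(10) - 7*(-23))) = 89559*(28210 + (-2*sqrt(5) + 161)) = 89559*(28210 + (161 - 2*sqrt(5))) = 89559*(28371 - 2*sqrt(5)) = 2540878389 - 179118*sqrt(5)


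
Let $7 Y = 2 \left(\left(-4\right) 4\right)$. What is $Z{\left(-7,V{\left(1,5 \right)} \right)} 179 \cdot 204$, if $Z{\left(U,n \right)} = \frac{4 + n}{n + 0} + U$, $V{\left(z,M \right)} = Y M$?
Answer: $- \frac{2254863}{10} \approx -2.2549 \cdot 10^{5}$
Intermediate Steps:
$Y = - \frac{32}{7}$ ($Y = \frac{2 \left(\left(-4\right) 4\right)}{7} = \frac{2 \left(-16\right)}{7} = \frac{1}{7} \left(-32\right) = - \frac{32}{7} \approx -4.5714$)
$V{\left(z,M \right)} = - \frac{32 M}{7}$
$Z{\left(U,n \right)} = U + \frac{4 + n}{n}$ ($Z{\left(U,n \right)} = \frac{4 + n}{n} + U = U + \frac{4 + n}{n}$)
$Z{\left(-7,V{\left(1,5 \right)} \right)} 179 \cdot 204 = \left(1 - 7 + \frac{4}{\left(- \frac{32}{7}\right) 5}\right) 179 \cdot 204 = \left(1 - 7 + \frac{4}{- \frac{160}{7}}\right) 179 \cdot 204 = \left(1 - 7 + 4 \left(- \frac{7}{160}\right)\right) 179 \cdot 204 = \left(1 - 7 - \frac{7}{40}\right) 179 \cdot 204 = \left(- \frac{247}{40}\right) 179 \cdot 204 = \left(- \frac{44213}{40}\right) 204 = - \frac{2254863}{10}$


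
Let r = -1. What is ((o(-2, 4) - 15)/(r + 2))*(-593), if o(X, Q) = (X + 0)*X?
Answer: 6523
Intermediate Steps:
o(X, Q) = X² (o(X, Q) = X*X = X²)
((o(-2, 4) - 15)/(r + 2))*(-593) = (((-2)² - 15)/(-1 + 2))*(-593) = ((4 - 15)/1)*(-593) = -11*1*(-593) = -11*(-593) = 6523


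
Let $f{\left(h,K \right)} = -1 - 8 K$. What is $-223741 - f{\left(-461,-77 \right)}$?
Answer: $-224356$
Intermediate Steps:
$-223741 - f{\left(-461,-77 \right)} = -223741 - \left(-1 - -616\right) = -223741 - \left(-1 + 616\right) = -223741 - 615 = -224356$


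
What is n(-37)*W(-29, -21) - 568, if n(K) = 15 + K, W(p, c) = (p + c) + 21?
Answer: 70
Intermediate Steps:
W(p, c) = 21 + c + p (W(p, c) = (c + p) + 21 = 21 + c + p)
n(-37)*W(-29, -21) - 568 = (15 - 37)*(21 - 21 - 29) - 568 = -22*(-29) - 568 = 638 - 568 = 70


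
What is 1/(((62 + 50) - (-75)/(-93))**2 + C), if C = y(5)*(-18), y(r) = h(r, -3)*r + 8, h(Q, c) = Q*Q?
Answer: 961/9581175 ≈ 0.00010030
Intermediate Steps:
h(Q, c) = Q**2
y(r) = 8 + r**3 (y(r) = r**2*r + 8 = r**3 + 8 = 8 + r**3)
C = -2394 (C = (8 + 5**3)*(-18) = (8 + 125)*(-18) = 133*(-18) = -2394)
1/(((62 + 50) - (-75)/(-93))**2 + C) = 1/(((62 + 50) - (-75)/(-93))**2 - 2394) = 1/((112 - (-75)*(-1)/93)**2 - 2394) = 1/((112 - 1*25/31)**2 - 2394) = 1/((112 - 25/31)**2 - 2394) = 1/((3447/31)**2 - 2394) = 1/(11881809/961 - 2394) = 1/(9581175/961) = 961/9581175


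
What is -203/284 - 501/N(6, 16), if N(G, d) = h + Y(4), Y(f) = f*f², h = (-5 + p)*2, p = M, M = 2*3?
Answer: -25947/3124 ≈ -8.3057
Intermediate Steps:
M = 6
p = 6
h = 2 (h = (-5 + 6)*2 = 1*2 = 2)
Y(f) = f³
N(G, d) = 66 (N(G, d) = 2 + 4³ = 2 + 64 = 66)
-203/284 - 501/N(6, 16) = -203/284 - 501/66 = -203*1/284 - 501*1/66 = -203/284 - 167/22 = -25947/3124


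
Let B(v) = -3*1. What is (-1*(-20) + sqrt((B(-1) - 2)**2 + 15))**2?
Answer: 440 + 80*sqrt(10) ≈ 692.98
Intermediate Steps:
B(v) = -3
(-1*(-20) + sqrt((B(-1) - 2)**2 + 15))**2 = (-1*(-20) + sqrt((-3 - 2)**2 + 15))**2 = (20 + sqrt((-5)**2 + 15))**2 = (20 + sqrt(25 + 15))**2 = (20 + sqrt(40))**2 = (20 + 2*sqrt(10))**2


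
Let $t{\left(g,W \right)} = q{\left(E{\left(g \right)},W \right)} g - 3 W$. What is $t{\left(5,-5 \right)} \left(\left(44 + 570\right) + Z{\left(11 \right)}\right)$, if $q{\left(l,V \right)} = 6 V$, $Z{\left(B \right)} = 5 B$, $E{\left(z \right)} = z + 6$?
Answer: $-90315$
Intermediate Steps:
$E{\left(z \right)} = 6 + z$
$t{\left(g,W \right)} = - 3 W + 6 W g$ ($t{\left(g,W \right)} = 6 W g - 3 W = - 3 W + 6 W g$)
$t{\left(5,-5 \right)} \left(\left(44 + 570\right) + Z{\left(11 \right)}\right) = 3 \left(-5\right) \left(-1 + 2 \cdot 5\right) \left(\left(44 + 570\right) + 5 \cdot 11\right) = 3 \left(-5\right) \left(-1 + 10\right) \left(614 + 55\right) = 3 \left(-5\right) 9 \cdot 669 = \left(-135\right) 669 = -90315$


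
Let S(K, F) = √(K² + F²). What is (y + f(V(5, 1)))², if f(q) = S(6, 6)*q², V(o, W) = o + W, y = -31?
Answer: 94273 - 13392*√2 ≈ 75334.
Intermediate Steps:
V(o, W) = W + o
S(K, F) = √(F² + K²)
f(q) = 6*√2*q² (f(q) = √(6² + 6²)*q² = √(36 + 36)*q² = √72*q² = (6*√2)*q² = 6*√2*q²)
(y + f(V(5, 1)))² = (-31 + 6*√2*(1 + 5)²)² = (-31 + 6*√2*6²)² = (-31 + 6*√2*36)² = (-31 + 216*√2)²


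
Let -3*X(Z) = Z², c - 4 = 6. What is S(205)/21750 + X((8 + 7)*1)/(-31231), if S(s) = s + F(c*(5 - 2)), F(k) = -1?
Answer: 1333729/113212375 ≈ 0.011781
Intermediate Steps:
c = 10 (c = 4 + 6 = 10)
X(Z) = -Z²/3
S(s) = -1 + s (S(s) = s - 1 = -1 + s)
S(205)/21750 + X((8 + 7)*1)/(-31231) = (-1 + 205)/21750 - (8 + 7)²/3/(-31231) = 204*(1/21750) - (15*1)²/3*(-1/31231) = 34/3625 - ⅓*15²*(-1/31231) = 34/3625 - ⅓*225*(-1/31231) = 34/3625 - 75*(-1/31231) = 34/3625 + 75/31231 = 1333729/113212375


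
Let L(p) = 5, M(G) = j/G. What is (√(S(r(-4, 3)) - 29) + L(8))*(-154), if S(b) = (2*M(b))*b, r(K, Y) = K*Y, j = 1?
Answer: -770 - 462*I*√3 ≈ -770.0 - 800.21*I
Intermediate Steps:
M(G) = 1/G
S(b) = 2 (S(b) = (2/b)*b = 2)
(√(S(r(-4, 3)) - 29) + L(8))*(-154) = (√(2 - 29) + 5)*(-154) = (√(-27) + 5)*(-154) = (3*I*√3 + 5)*(-154) = (5 + 3*I*√3)*(-154) = -770 - 462*I*√3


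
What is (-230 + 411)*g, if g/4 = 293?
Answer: 212132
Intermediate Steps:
g = 1172 (g = 4*293 = 1172)
(-230 + 411)*g = (-230 + 411)*1172 = 181*1172 = 212132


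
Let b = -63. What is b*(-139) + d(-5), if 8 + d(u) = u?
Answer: 8744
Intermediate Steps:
d(u) = -8 + u
b*(-139) + d(-5) = -63*(-139) + (-8 - 5) = 8757 - 13 = 8744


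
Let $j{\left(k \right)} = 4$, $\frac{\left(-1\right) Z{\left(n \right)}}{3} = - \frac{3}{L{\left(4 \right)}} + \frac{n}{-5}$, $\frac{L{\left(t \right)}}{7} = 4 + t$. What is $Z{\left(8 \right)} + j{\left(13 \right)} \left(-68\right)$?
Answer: $- \frac{74771}{280} \approx -267.04$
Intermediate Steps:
$L{\left(t \right)} = 28 + 7 t$ ($L{\left(t \right)} = 7 \left(4 + t\right) = 28 + 7 t$)
$Z{\left(n \right)} = \frac{9}{56} + \frac{3 n}{5}$ ($Z{\left(n \right)} = - 3 \left(- \frac{3}{28 + 7 \cdot 4} + \frac{n}{-5}\right) = - 3 \left(- \frac{3}{28 + 28} + n \left(- \frac{1}{5}\right)\right) = - 3 \left(- \frac{3}{56} - \frac{n}{5}\right) = \frac{9}{56} + \frac{3 n}{5}$)
$Z{\left(8 \right)} + j{\left(13 \right)} \left(-68\right) = \left(\frac{9}{56} + \frac{3}{5} \cdot 8\right) + 4 \left(-68\right) = \left(\frac{9}{56} + \frac{24}{5}\right) - 272 = \frac{1389}{280} - 272 = - \frac{74771}{280}$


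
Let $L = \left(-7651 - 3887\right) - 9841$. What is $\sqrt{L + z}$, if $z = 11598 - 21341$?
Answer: $3 i \sqrt{3458} \approx 176.41 i$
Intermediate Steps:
$L = -21379$ ($L = -11538 - 9841 = -21379$)
$z = -9743$
$\sqrt{L + z} = \sqrt{-21379 - 9743} = \sqrt{-31122} = 3 i \sqrt{3458}$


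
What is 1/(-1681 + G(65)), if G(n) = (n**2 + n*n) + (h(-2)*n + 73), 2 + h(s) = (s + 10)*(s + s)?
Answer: 1/4632 ≈ 0.00021589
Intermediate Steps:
h(s) = -2 + 2*s*(10 + s) (h(s) = -2 + (s + 10)*(s + s) = -2 + (10 + s)*(2*s) = -2 + 2*s*(10 + s))
G(n) = 73 - 34*n + 2*n**2 (G(n) = (n**2 + n*n) + ((-2 + 2*(-2)**2 + 20*(-2))*n + 73) = (n**2 + n**2) + ((-2 + 2*4 - 40)*n + 73) = 2*n**2 + ((-2 + 8 - 40)*n + 73) = 2*n**2 + (-34*n + 73) = 2*n**2 + (73 - 34*n) = 73 - 34*n + 2*n**2)
1/(-1681 + G(65)) = 1/(-1681 + (73 - 34*65 + 2*65**2)) = 1/(-1681 + (73 - 2210 + 2*4225)) = 1/(-1681 + (73 - 2210 + 8450)) = 1/(-1681 + 6313) = 1/4632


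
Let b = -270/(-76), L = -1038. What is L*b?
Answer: -70065/19 ≈ -3687.6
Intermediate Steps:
b = 135/38 (b = -270*(-1/76) = 135/38 ≈ 3.5526)
L*b = -1038*135/38 = -70065/19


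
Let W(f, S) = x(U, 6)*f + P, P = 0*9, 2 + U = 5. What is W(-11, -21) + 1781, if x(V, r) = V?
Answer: 1748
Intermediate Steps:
U = 3 (U = -2 + 5 = 3)
P = 0
W(f, S) = 3*f (W(f, S) = 3*f + 0 = 3*f)
W(-11, -21) + 1781 = 3*(-11) + 1781 = -33 + 1781 = 1748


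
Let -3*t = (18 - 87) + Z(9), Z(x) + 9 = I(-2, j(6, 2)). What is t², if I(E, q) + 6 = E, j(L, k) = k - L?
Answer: 7396/9 ≈ 821.78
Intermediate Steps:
I(E, q) = -6 + E
Z(x) = -17 (Z(x) = -9 + (-6 - 2) = -9 - 8 = -17)
t = 86/3 (t = -((18 - 87) - 17)/3 = -(-69 - 17)/3 = -⅓*(-86) = 86/3 ≈ 28.667)
t² = (86/3)² = 7396/9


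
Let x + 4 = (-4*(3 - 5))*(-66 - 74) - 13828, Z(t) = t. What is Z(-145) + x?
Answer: -15097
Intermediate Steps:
x = -14952 (x = -4 + ((-4*(3 - 5))*(-66 - 74) - 13828) = -4 + (-4*(-2)*(-140) - 13828) = -4 + (8*(-140) - 13828) = -4 + (-1120 - 13828) = -4 - 14948 = -14952)
Z(-145) + x = -145 - 14952 = -15097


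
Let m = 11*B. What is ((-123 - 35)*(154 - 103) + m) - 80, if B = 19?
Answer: -7929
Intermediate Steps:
m = 209 (m = 11*19 = 209)
((-123 - 35)*(154 - 103) + m) - 80 = ((-123 - 35)*(154 - 103) + 209) - 80 = (-158*51 + 209) - 80 = (-8058 + 209) - 80 = -7849 - 80 = -7929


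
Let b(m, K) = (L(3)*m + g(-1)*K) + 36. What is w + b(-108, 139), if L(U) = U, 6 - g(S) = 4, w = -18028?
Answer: -18038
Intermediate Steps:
g(S) = 2 (g(S) = 6 - 1*4 = 6 - 4 = 2)
b(m, K) = 36 + 2*K + 3*m (b(m, K) = (3*m + 2*K) + 36 = (2*K + 3*m) + 36 = 36 + 2*K + 3*m)
w + b(-108, 139) = -18028 + (36 + 2*139 + 3*(-108)) = -18028 + (36 + 278 - 324) = -18028 - 10 = -18038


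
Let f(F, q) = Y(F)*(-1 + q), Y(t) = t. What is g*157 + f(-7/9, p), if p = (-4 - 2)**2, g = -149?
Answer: -210782/9 ≈ -23420.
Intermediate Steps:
p = 36 (p = (-6)**2 = 36)
f(F, q) = F*(-1 + q)
g*157 + f(-7/9, p) = -149*157 + (-7/9)*(-1 + 36) = -23393 - 7*1/9*35 = -23393 - 7/9*35 = -23393 - 245/9 = -210782/9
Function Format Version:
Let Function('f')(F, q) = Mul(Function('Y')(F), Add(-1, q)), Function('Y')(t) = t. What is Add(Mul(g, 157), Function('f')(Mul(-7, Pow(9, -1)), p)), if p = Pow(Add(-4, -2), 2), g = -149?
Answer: Rational(-210782, 9) ≈ -23420.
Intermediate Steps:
p = 36 (p = Pow(-6, 2) = 36)
Function('f')(F, q) = Mul(F, Add(-1, q))
Add(Mul(g, 157), Function('f')(Mul(-7, Pow(9, -1)), p)) = Add(Mul(-149, 157), Mul(Mul(-7, Pow(9, -1)), Add(-1, 36))) = Add(-23393, Mul(Mul(-7, Rational(1, 9)), 35)) = Add(-23393, Mul(Rational(-7, 9), 35)) = Add(-23393, Rational(-245, 9)) = Rational(-210782, 9)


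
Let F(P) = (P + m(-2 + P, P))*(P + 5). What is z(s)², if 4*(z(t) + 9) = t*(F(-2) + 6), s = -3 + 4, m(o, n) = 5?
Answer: 441/16 ≈ 27.563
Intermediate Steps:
s = 1
F(P) = (5 + P)² (F(P) = (P + 5)*(P + 5) = (5 + P)*(5 + P) = (5 + P)²)
z(t) = -9 + 15*t/4 (z(t) = -9 + (t*((25 + (-2)² + 10*(-2)) + 6))/4 = -9 + (t*((25 + 4 - 20) + 6))/4 = -9 + (t*(9 + 6))/4 = -9 + (t*15)/4 = -9 + (15*t)/4 = -9 + 15*t/4)
z(s)² = (-9 + (15/4)*1)² = (-9 + 15/4)² = (-21/4)² = 441/16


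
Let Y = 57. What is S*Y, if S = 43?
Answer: 2451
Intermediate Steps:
S*Y = 43*57 = 2451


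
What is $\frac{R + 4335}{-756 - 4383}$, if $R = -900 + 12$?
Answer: $- \frac{383}{571} \approx -0.67075$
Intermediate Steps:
$R = -888$
$\frac{R + 4335}{-756 - 4383} = \frac{-888 + 4335}{-756 - 4383} = \frac{3447}{-5139} = 3447 \left(- \frac{1}{5139}\right) = - \frac{383}{571}$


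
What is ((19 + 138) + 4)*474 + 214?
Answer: 76528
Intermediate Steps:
((19 + 138) + 4)*474 + 214 = (157 + 4)*474 + 214 = 161*474 + 214 = 76314 + 214 = 76528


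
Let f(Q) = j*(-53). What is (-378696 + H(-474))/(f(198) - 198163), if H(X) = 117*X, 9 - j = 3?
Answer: 434154/198481 ≈ 2.1874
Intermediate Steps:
j = 6 (j = 9 - 1*3 = 9 - 3 = 6)
f(Q) = -318 (f(Q) = 6*(-53) = -318)
(-378696 + H(-474))/(f(198) - 198163) = (-378696 + 117*(-474))/(-318 - 198163) = (-378696 - 55458)/(-198481) = -434154*(-1/198481) = 434154/198481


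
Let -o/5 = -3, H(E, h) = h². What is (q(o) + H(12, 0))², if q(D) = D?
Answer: 225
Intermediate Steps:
o = 15 (o = -5*(-3) = 15)
(q(o) + H(12, 0))² = (15 + 0²)² = (15 + 0)² = 15² = 225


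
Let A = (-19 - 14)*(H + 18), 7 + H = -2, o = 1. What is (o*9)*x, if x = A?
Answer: -2673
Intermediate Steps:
H = -9 (H = -7 - 2 = -9)
A = -297 (A = (-19 - 14)*(-9 + 18) = -33*9 = -297)
x = -297
(o*9)*x = (1*9)*(-297) = 9*(-297) = -2673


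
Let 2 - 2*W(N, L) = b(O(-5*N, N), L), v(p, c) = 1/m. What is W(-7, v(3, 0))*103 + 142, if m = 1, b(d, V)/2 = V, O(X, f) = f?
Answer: 142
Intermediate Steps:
b(d, V) = 2*V
v(p, c) = 1 (v(p, c) = 1/1 = 1)
W(N, L) = 1 - L
W(-7, v(3, 0))*103 + 142 = (1 - 1*1)*103 + 142 = (1 - 1)*103 + 142 = 0*103 + 142 = 0 + 142 = 142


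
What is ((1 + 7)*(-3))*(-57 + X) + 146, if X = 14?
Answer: 1178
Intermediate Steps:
((1 + 7)*(-3))*(-57 + X) + 146 = ((1 + 7)*(-3))*(-57 + 14) + 146 = (8*(-3))*(-43) + 146 = -24*(-43) + 146 = 1032 + 146 = 1178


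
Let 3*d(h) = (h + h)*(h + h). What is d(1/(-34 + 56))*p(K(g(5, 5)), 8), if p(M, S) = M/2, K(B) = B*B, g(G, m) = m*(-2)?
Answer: 50/363 ≈ 0.13774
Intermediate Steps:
g(G, m) = -2*m
K(B) = B**2
p(M, S) = M/2 (p(M, S) = M*(1/2) = M/2)
d(h) = 4*h**2/3 (d(h) = ((h + h)*(h + h))/3 = ((2*h)*(2*h))/3 = (4*h**2)/3 = 4*h**2/3)
d(1/(-34 + 56))*p(K(g(5, 5)), 8) = (4*(1/(-34 + 56))**2/3)*((-2*5)**2/2) = (4*(1/22)**2/3)*((1/2)*(-10)**2) = (4*(1/22)**2/3)*((1/2)*100) = ((4/3)*(1/484))*50 = (1/363)*50 = 50/363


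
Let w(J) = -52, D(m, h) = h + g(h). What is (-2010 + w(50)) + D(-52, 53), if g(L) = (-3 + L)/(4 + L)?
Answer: -114463/57 ≈ -2008.1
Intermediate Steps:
g(L) = (-3 + L)/(4 + L)
D(m, h) = h + (-3 + h)/(4 + h)
(-2010 + w(50)) + D(-52, 53) = (-2010 - 52) + (-3 + 53 + 53*(4 + 53))/(4 + 53) = -2062 + (-3 + 53 + 53*57)/57 = -2062 + (-3 + 53 + 3021)/57 = -2062 + (1/57)*3071 = -2062 + 3071/57 = -114463/57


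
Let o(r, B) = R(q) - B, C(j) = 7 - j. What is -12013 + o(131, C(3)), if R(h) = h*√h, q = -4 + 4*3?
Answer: -12017 + 16*√2 ≈ -11994.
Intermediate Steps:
q = 8 (q = -4 + 12 = 8)
R(h) = h^(3/2)
o(r, B) = -B + 16*√2 (o(r, B) = 8^(3/2) - B = 16*√2 - B = -B + 16*√2)
-12013 + o(131, C(3)) = -12013 + (-(7 - 1*3) + 16*√2) = -12013 + (-(7 - 3) + 16*√2) = -12013 + (-1*4 + 16*√2) = -12013 + (-4 + 16*√2) = -12017 + 16*√2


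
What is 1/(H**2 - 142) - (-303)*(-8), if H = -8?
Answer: -189073/78 ≈ -2424.0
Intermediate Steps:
1/(H**2 - 142) - (-303)*(-8) = 1/((-8)**2 - 142) - (-303)*(-8) = 1/(64 - 142) - 101*24 = 1/(-78) - 2424 = -1/78 - 2424 = -189073/78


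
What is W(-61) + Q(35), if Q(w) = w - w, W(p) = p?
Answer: -61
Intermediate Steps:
Q(w) = 0
W(-61) + Q(35) = -61 + 0 = -61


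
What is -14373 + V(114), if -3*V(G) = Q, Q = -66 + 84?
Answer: -14379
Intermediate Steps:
Q = 18
V(G) = -6 (V(G) = -1/3*18 = -6)
-14373 + V(114) = -14373 - 6 = -14379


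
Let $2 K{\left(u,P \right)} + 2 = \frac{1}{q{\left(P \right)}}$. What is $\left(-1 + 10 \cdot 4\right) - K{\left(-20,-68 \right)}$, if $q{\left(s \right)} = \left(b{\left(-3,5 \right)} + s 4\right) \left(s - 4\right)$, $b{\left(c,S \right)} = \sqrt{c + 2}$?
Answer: $\frac{26634583}{665865} - \frac{i}{10653840} \approx 40.0 - 9.3863 \cdot 10^{-8} i$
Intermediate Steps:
$b{\left(c,S \right)} = \sqrt{2 + c}$
$q{\left(s \right)} = \left(-4 + s\right) \left(i + 4 s\right)$ ($q{\left(s \right)} = \left(\sqrt{2 - 3} + s 4\right) \left(s - 4\right) = \left(\sqrt{-1} + 4 s\right) \left(-4 + s\right) = \left(i + 4 s\right) \left(-4 + s\right) = \left(-4 + s\right) \left(i + 4 s\right)$)
$K{\left(u,P \right)} = -1 + \frac{1}{2 \left(- 4 i + 4 P^{2} + P \left(-16 + i\right)\right)}$
$\left(-1 + 10 \cdot 4\right) - K{\left(-20,-68 \right)} = \left(-1 + 10 \cdot 4\right) - \frac{\frac{1}{2} - 4 \left(-68\right)^{2} + 4 i - 68 \left(16 - i\right)}{- 4 i + 4 \left(-68\right)^{2} - 68 \left(-16 + i\right)} = \left(-1 + 40\right) - \frac{\frac{1}{2} - 18496 + 4 i - \left(1088 - 68 i\right)}{- 4 i + 4 \cdot 4624 + \left(1088 - 68 i\right)} = 39 - \frac{\frac{1}{2} - 18496 + 4 i - \left(1088 - 68 i\right)}{- 4 i + 18496 + \left(1088 - 68 i\right)} = 39 - \frac{- \frac{39167}{2} + 72 i}{19584 - 72 i} = 39 - \frac{19584 + 72 i}{383538240} \left(- \frac{39167}{2} + 72 i\right) = 39 - \frac{\left(19584 + 72 i\right) \left(- \frac{39167}{2} + 72 i\right)}{383538240}$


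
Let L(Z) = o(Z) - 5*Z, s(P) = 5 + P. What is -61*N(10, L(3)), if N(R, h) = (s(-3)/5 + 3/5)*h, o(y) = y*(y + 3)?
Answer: -183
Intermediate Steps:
o(y) = y*(3 + y)
L(Z) = -5*Z + Z*(3 + Z) (L(Z) = Z*(3 + Z) - 5*Z = -5*Z + Z*(3 + Z))
N(R, h) = h (N(R, h) = ((5 - 3)/5 + 3/5)*h = (2*(⅕) + 3*(⅕))*h = (⅖ + ⅗)*h = 1*h = h)
-61*N(10, L(3)) = -183*(-2 + 3) = -183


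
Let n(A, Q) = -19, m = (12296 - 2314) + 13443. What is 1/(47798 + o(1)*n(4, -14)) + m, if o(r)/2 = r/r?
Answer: 1118778001/47760 ≈ 23425.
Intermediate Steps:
m = 23425 (m = 9982 + 13443 = 23425)
o(r) = 2 (o(r) = 2*(r/r) = 2*1 = 2)
1/(47798 + o(1)*n(4, -14)) + m = 1/(47798 + 2*(-19)) + 23425 = 1/(47798 - 38) + 23425 = 1/47760 + 23425 = 1118778001/47760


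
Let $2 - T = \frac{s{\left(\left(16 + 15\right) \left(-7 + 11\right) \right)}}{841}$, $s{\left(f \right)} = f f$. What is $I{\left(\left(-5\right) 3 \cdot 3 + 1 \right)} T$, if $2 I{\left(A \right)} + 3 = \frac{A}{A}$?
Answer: $\frac{13694}{841} \approx 16.283$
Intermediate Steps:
$s{\left(f \right)} = f^{2}$
$T = - \frac{13694}{841}$ ($T = 2 - \frac{\left(\left(16 + 15\right) \left(-7 + 11\right)\right)^{2}}{841} = 2 - \left(31 \cdot 4\right)^{2} \cdot \frac{1}{841} = 2 - 124^{2} \cdot \frac{1}{841} = 2 - 15376 \cdot \frac{1}{841} = 2 - \frac{15376}{841} = - \frac{13694}{841} \approx -16.283$)
$I{\left(A \right)} = -1$ ($I{\left(A \right)} = - \frac{3}{2} + \frac{A \frac{1}{A}}{2} = - \frac{3}{2} + \frac{1}{2} \cdot 1 = - \frac{3}{2} + \frac{1}{2} = -1$)
$I{\left(\left(-5\right) 3 \cdot 3 + 1 \right)} T = \left(-1\right) \left(- \frac{13694}{841}\right) = \frac{13694}{841}$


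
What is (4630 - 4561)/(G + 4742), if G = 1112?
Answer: 69/5854 ≈ 0.011787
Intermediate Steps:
(4630 - 4561)/(G + 4742) = (4630 - 4561)/(1112 + 4742) = 69/5854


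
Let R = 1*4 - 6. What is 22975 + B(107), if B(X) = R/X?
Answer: 2458323/107 ≈ 22975.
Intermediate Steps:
R = -2 (R = 4 - 6 = -2)
B(X) = -2/X
22975 + B(107) = 22975 - 2/107 = 2458323/107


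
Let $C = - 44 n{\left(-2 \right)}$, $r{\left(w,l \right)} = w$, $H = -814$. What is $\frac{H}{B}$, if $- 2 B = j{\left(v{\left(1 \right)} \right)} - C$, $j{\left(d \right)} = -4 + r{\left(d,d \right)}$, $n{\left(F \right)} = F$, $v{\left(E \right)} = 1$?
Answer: $- \frac{1628}{91} \approx -17.89$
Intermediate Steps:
$j{\left(d \right)} = -4 + d$
$C = 88$ ($C = \left(-44\right) \left(-2\right) = 88$)
$B = \frac{91}{2}$ ($B = - \frac{\left(-4 + 1\right) - 88}{2} = - \frac{-3 - 88}{2} = \left(- \frac{1}{2}\right) \left(-91\right) = \frac{91}{2} \approx 45.5$)
$\frac{H}{B} = - \frac{814}{\frac{91}{2}} = \left(-814\right) \frac{2}{91} = - \frac{1628}{91}$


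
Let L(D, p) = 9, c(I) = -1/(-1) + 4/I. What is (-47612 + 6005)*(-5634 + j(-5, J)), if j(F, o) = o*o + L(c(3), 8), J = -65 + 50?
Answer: 224677800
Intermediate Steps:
J = -15
c(I) = 1 + 4/I (c(I) = -1*(-1) + 4/I = 1 + 4/I)
j(F, o) = 9 + o² (j(F, o) = o*o + 9 = o² + 9 = 9 + o²)
(-47612 + 6005)*(-5634 + j(-5, J)) = (-47612 + 6005)*(-5634 + (9 + (-15)²)) = -41607*(-5634 + (9 + 225)) = -41607*(-5634 + 234) = -41607*(-5400) = 224677800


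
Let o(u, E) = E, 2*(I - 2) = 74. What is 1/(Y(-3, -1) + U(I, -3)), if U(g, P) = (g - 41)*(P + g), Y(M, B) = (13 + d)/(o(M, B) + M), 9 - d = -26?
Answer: -1/84 ≈ -0.011905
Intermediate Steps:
I = 39 (I = 2 + (½)*74 = 2 + 37 = 39)
d = 35 (d = 9 - 1*(-26) = 9 + 26 = 35)
Y(M, B) = 48/(B + M) (Y(M, B) = (13 + 35)/(B + M) = 48/(B + M))
U(g, P) = (-41 + g)*(P + g)
1/(Y(-3, -1) + U(I, -3)) = 1/(48/(-1 - 3) + (39² - 41*(-3) - 41*39 - 3*39)) = 1/(48/(-4) + (1521 + 123 - 1599 - 117)) = 1/(48*(-¼) - 72) = 1/(-12 - 72) = 1/(-84) = -1/84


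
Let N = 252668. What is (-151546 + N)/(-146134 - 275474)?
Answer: -50561/210804 ≈ -0.23985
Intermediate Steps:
(-151546 + N)/(-146134 - 275474) = (-151546 + 252668)/(-146134 - 275474) = 101122/(-421608) = 101122*(-1/421608) = -50561/210804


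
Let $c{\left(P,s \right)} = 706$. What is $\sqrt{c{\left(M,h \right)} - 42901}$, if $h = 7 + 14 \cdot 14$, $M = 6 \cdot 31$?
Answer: $i \sqrt{42195} \approx 205.41 i$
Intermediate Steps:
$M = 186$
$h = 203$ ($h = 7 + 196 = 203$)
$\sqrt{c{\left(M,h \right)} - 42901} = \sqrt{706 - 42901} = \sqrt{-42195} = i \sqrt{42195}$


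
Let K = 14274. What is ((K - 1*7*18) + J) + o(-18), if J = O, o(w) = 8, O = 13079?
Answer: 27235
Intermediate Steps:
J = 13079
((K - 1*7*18) + J) + o(-18) = ((14274 - 1*7*18) + 13079) + 8 = ((14274 - 7*18) + 13079) + 8 = ((14274 - 126) + 13079) + 8 = (14148 + 13079) + 8 = 27227 + 8 = 27235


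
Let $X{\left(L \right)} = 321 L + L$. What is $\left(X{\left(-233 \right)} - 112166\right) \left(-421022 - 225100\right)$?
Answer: $120948869424$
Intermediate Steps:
$X{\left(L \right)} = 322 L$
$\left(X{\left(-233 \right)} - 112166\right) \left(-421022 - 225100\right) = \left(322 \left(-233\right) - 112166\right) \left(-421022 - 225100\right) = \left(-75026 - 112166\right) \left(-646122\right) = \left(-187192\right) \left(-646122\right) = 120948869424$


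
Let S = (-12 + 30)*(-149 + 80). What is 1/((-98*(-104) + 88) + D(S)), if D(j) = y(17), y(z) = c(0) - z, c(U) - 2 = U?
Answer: 1/10265 ≈ 9.7418e-5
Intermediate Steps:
c(U) = 2 + U
S = -1242 (S = 18*(-69) = -1242)
y(z) = 2 - z (y(z) = (2 + 0) - z = 2 - z)
D(j) = -15 (D(j) = 2 - 1*17 = 2 - 17 = -15)
1/((-98*(-104) + 88) + D(S)) = 1/((-98*(-104) + 88) - 15) = 1/((10192 + 88) - 15) = 1/(10280 - 15) = 1/10265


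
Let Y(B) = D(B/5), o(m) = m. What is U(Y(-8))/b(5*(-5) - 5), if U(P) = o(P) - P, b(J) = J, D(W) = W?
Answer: 0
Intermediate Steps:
Y(B) = B/5
U(P) = 0 (U(P) = P - P = 0)
U(Y(-8))/b(5*(-5) - 5) = 0/(5*(-5) - 5) = 0/(-25 - 5) = 0/(-30) = 0*(-1/30) = 0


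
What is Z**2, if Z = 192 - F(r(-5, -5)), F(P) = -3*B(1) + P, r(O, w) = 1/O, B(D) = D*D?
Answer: 952576/25 ≈ 38103.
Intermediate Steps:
B(D) = D**2
F(P) = -3 + P (F(P) = -3*1**2 + P = -3*1 + P = -3 + P)
Z = 976/5 (Z = 192 - (-3 + 1/(-5)) = 192 - (-3 - 1/5) = 192 - 1*(-16/5) = 192 + 16/5 = 976/5 ≈ 195.20)
Z**2 = (976/5)**2 = 952576/25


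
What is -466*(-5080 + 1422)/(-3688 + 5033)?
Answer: 1704628/1345 ≈ 1267.4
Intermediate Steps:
-466*(-5080 + 1422)/(-3688 + 5033) = -(-1704628)/1345 = -466*(-3658/1345) = 1704628/1345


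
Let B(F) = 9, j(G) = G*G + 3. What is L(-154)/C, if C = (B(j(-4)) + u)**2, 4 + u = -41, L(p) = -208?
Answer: -13/81 ≈ -0.16049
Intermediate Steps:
j(G) = 3 + G**2 (j(G) = G**2 + 3 = 3 + G**2)
u = -45 (u = -4 - 41 = -45)
C = 1296 (C = (9 - 45)**2 = (-36)**2 = 1296)
L(-154)/C = -208/1296 = -208*1/1296 = -13/81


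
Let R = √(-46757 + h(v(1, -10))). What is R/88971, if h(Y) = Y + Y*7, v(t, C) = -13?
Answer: I*√46861/88971 ≈ 0.0024331*I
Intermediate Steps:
h(Y) = 8*Y (h(Y) = Y + 7*Y = 8*Y)
R = I*√46861 (R = √(-46757 + 8*(-13)) = √(-46757 - 104) = √(-46861) = I*√46861 ≈ 216.47*I)
R/88971 = (I*√46861)/88971 = (I*√46861)*(1/88971) = I*√46861/88971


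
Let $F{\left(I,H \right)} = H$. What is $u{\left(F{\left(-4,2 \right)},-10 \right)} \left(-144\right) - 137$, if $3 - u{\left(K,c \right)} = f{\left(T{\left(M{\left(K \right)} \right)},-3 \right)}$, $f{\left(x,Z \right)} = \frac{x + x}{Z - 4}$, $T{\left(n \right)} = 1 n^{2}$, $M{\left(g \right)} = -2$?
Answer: $- \frac{5135}{7} \approx -733.57$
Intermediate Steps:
$T{\left(n \right)} = n^{2}$
$f{\left(x,Z \right)} = \frac{2 x}{-4 + Z}$
$u{\left(K,c \right)} = \frac{29}{7}$ ($u{\left(K,c \right)} = 3 - \frac{2 \left(-2\right)^{2}}{-4 - 3} = 3 - 2 \cdot 4 \frac{1}{-7} = 3 - 2 \cdot 4 \left(- \frac{1}{7}\right) = 3 - - \frac{8}{7} = 3 + \frac{8}{7} = \frac{29}{7}$)
$u{\left(F{\left(-4,2 \right)},-10 \right)} \left(-144\right) - 137 = \frac{29}{7} \left(-144\right) - 137 = - \frac{4176}{7} - 137 = - \frac{5135}{7}$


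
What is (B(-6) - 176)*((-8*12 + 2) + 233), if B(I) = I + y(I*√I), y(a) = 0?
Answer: -25298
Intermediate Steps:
B(I) = I (B(I) = I + 0 = I)
(B(-6) - 176)*((-8*12 + 2) + 233) = (-6 - 176)*((-8*12 + 2) + 233) = -182*((-96 + 2) + 233) = -182*(-94 + 233) = -182*139 = -25298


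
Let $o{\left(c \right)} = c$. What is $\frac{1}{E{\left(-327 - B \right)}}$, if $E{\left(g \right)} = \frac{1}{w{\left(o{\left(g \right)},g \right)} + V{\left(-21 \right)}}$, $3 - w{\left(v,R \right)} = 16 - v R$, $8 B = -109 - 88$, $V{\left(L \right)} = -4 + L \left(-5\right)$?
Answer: $\frac{5857193}{64} \approx 91519.0$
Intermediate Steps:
$V{\left(L \right)} = -4 - 5 L$
$B = - \frac{197}{8}$ ($B = \frac{-109 - 88}{8} = \frac{1}{8} \left(-197\right) = - \frac{197}{8} \approx -24.625$)
$w{\left(v,R \right)} = -13 + R v$ ($w{\left(v,R \right)} = 3 - \left(16 - v R\right) = 3 - \left(16 - R v\right) = 3 + \left(-16 + R v\right) = -13 + R v$)
$E{\left(g \right)} = \frac{1}{88 + g^{2}}$ ($E{\left(g \right)} = \frac{1}{\left(-13 + g g\right) - -101} = \frac{1}{\left(-13 + g^{2}\right) + \left(-4 + 105\right)} = \frac{1}{\left(-13 + g^{2}\right) + 101} = \frac{1}{88 + g^{2}}$)
$\frac{1}{E{\left(-327 - B \right)}} = \frac{1}{\frac{1}{88 + \left(-327 - - \frac{197}{8}\right)^{2}}} = \frac{1}{\frac{1}{88 + \left(-327 + \frac{197}{8}\right)^{2}}} = \frac{1}{\frac{1}{88 + \left(- \frac{2419}{8}\right)^{2}}} = \frac{1}{\frac{1}{88 + \frac{5851561}{64}}} = \frac{1}{\frac{1}{\frac{5857193}{64}}} = \frac{1}{\frac{64}{5857193}} = \frac{5857193}{64}$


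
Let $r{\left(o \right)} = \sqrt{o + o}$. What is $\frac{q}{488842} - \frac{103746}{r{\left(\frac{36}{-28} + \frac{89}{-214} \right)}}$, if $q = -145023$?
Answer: $- \frac{145023}{488842} + \frac{103746 i \sqrt{1909201}}{2549} \approx -0.29667 + 56238.0 i$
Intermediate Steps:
$r{\left(o \right)} = \sqrt{2} \sqrt{o}$ ($r{\left(o \right)} = \sqrt{2 o} = \sqrt{2} \sqrt{o}$)
$\frac{q}{488842} - \frac{103746}{r{\left(\frac{36}{-28} + \frac{89}{-214} \right)}} = - \frac{145023}{488842} - \frac{103746}{\sqrt{2} \sqrt{\frac{36}{-28} + \frac{89}{-214}}} = \left(-145023\right) \frac{1}{488842} - \frac{103746}{\sqrt{2} \sqrt{36 \left(- \frac{1}{28}\right) + 89 \left(- \frac{1}{214}\right)}} = - \frac{145023}{488842} - \frac{103746}{\sqrt{2} \sqrt{- \frac{9}{7} - \frac{89}{214}}} = - \frac{145023}{488842} - \frac{103746}{\sqrt{2} \sqrt{- \frac{2549}{1498}}} = - \frac{145023}{488842} - \frac{103746}{\sqrt{2} \frac{i \sqrt{3818402}}{1498}} = - \frac{145023}{488842} - \frac{103746}{\frac{1}{749} i \sqrt{1909201}} = - \frac{145023}{488842} - 103746 \left(- \frac{i \sqrt{1909201}}{2549}\right) = - \frac{145023}{488842} + \frac{103746 i \sqrt{1909201}}{2549}$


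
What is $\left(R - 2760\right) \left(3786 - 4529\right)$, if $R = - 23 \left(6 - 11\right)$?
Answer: $1965235$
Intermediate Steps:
$R = 115$ ($R = \left(-23\right) \left(-5\right) = 115$)
$\left(R - 2760\right) \left(3786 - 4529\right) = \left(115 - 2760\right) \left(3786 - 4529\right) = \left(-2645\right) \left(-743\right) = 1965235$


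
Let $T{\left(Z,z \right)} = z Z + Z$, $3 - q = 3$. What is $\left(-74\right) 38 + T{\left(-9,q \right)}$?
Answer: $-2821$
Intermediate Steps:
$q = 0$ ($q = 3 - 3 = 0$)
$T{\left(Z,z \right)} = Z + Z z$ ($T{\left(Z,z \right)} = Z z + Z = Z + Z z$)
$\left(-74\right) 38 + T{\left(-9,q \right)} = \left(-74\right) 38 - 9 \left(1 + 0\right) = -2812 - 9 = -2821$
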